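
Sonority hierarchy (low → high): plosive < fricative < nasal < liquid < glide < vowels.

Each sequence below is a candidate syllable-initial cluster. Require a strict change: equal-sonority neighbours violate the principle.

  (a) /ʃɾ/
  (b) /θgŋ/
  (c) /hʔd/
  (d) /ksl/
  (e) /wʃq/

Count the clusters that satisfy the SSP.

2

(a) /ʃɾ/: profile 2-4 — obeys.
(b) /θgŋ/: profile 2-1-3 — violates.
(c) /hʔd/: profile 2-1-1 — violates.
(d) /ksl/: profile 1-2-4 — obeys.
(e) /wʃq/: profile 5-2-1 — violates.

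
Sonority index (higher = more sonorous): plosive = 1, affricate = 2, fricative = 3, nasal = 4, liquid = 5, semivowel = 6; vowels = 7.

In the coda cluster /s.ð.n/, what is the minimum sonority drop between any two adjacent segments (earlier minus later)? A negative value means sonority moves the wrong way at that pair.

/s/: fricative = 3.
/ð/: fricative = 3.
/n/: nasal = 4.
/s/→/ð/: change +0.
/ð/→/n/: change -1.
Minimum = -1.

-1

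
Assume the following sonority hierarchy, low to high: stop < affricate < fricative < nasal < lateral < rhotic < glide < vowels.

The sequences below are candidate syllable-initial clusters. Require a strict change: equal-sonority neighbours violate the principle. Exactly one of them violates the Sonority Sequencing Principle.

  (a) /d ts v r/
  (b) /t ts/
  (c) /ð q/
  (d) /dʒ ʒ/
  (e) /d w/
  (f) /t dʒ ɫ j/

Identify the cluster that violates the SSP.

(a) sonority 1-2-3-6: well-formed.
(b) sonority 1-2: well-formed.
(c) sonority 3-1: ill-formed.
(d) sonority 2-3: well-formed.
(e) sonority 1-7: well-formed.
(f) sonority 1-2-5-7: well-formed.

c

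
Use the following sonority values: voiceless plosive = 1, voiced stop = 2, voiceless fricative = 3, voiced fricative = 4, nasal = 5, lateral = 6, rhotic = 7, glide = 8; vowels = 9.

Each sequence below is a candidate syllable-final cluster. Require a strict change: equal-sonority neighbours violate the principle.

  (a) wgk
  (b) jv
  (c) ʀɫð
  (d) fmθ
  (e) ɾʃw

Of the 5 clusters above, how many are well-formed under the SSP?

(a) wgk: profile 8-2-1 — obeys.
(b) jv: profile 8-4 — obeys.
(c) ʀɫð: profile 7-6-4 — obeys.
(d) fmθ: profile 3-5-3 — violates.
(e) ɾʃw: profile 7-3-8 — violates.

3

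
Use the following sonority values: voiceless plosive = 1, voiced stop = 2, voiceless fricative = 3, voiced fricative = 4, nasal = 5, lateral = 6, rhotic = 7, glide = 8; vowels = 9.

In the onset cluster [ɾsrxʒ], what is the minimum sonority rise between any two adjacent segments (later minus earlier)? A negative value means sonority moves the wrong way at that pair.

/ɾ/ is a rhotic (sonority 7).
/s/ is a voiceless fricative (sonority 3).
/r/ is a rhotic (sonority 7).
/x/ is a voiceless fricative (sonority 3).
/ʒ/ is a voiced fricative (sonority 4).
/ɾ/→/s/: change -4.
/s/→/r/: change +4.
/r/→/x/: change -4.
/x/→/ʒ/: change +1.
Minimum = -4.

-4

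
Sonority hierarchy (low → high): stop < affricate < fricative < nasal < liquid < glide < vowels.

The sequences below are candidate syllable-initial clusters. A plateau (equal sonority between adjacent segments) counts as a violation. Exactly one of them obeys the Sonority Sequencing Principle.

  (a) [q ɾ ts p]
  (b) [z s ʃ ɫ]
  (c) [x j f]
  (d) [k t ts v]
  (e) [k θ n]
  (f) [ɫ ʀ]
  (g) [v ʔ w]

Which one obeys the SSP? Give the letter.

e

(a) sonority 1-5-2-1: ill-formed.
(b) sonority 3-3-3-5: ill-formed.
(c) sonority 3-6-3: ill-formed.
(d) sonority 1-1-2-3: ill-formed.
(e) sonority 1-3-4: well-formed.
(f) sonority 5-5: ill-formed.
(g) sonority 3-1-6: ill-formed.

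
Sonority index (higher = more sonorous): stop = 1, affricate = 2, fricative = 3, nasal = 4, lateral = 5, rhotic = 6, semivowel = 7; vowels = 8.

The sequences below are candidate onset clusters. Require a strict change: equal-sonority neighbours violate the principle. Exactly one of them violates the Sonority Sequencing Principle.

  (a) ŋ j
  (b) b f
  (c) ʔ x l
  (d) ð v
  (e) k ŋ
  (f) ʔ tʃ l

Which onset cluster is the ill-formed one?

d

(a) sonority 4-7: well-formed.
(b) sonority 1-3: well-formed.
(c) sonority 1-3-5: well-formed.
(d) sonority 3-3: ill-formed.
(e) sonority 1-4: well-formed.
(f) sonority 1-2-5: well-formed.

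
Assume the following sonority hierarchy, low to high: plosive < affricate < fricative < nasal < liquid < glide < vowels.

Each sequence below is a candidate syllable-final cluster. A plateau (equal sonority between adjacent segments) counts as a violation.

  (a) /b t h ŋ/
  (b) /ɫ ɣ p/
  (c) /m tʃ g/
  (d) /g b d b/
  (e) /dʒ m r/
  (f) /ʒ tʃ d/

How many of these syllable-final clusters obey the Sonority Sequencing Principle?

3

(a) 1-1-3-4 → violates
(b) 5-3-1 → obeys
(c) 4-2-1 → obeys
(d) 1-1-1-1 → violates
(e) 2-4-5 → violates
(f) 3-2-1 → obeys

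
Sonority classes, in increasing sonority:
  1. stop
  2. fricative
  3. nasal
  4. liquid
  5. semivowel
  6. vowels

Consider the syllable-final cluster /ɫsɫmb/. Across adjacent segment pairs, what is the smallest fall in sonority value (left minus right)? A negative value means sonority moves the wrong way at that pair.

/ɫ/: liquid = 4.
/s/: fricative = 2.
/ɫ/: liquid = 4.
/m/: nasal = 3.
/b/: stop = 1.
/ɫ/→/s/: change +2.
/s/→/ɫ/: change -2.
/ɫ/→/m/: change +1.
/m/→/b/: change +2.
Minimum = -2.

-2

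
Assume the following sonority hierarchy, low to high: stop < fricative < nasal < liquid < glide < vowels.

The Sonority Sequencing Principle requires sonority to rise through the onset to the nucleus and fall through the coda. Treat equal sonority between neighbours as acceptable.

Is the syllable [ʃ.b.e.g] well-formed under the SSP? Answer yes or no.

no

Onset: /ʃ/ is a fricative (sonority 2), /b/ is a stop (sonority 1); then the nucleus /e/ (sonority 6).
Onset profile 2-1-6 — does not rise throughout.
Coda: /g/ is a stop (sonority 1).
Coda profile 6-1 — falls from the nucleus.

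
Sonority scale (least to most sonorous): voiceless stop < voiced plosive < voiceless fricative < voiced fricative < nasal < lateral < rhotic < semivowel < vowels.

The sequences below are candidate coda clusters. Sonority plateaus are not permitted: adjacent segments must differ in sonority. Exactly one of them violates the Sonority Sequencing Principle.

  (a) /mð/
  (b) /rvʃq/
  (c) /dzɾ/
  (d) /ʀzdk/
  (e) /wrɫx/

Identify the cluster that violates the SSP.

(a) sonority 5-4: well-formed.
(b) sonority 7-4-3-1: well-formed.
(c) sonority 2-4-7: ill-formed.
(d) sonority 7-4-2-1: well-formed.
(e) sonority 8-7-6-3: well-formed.

c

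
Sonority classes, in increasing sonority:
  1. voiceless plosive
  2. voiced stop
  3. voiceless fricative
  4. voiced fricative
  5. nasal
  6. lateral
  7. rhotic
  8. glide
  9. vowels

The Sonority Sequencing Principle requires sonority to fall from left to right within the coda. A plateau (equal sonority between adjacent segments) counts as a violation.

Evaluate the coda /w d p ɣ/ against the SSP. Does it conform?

/w/ — glide, sonority 8.
/d/ — voiced stop, sonority 2.
/p/ — voiceless plosive, sonority 1.
/ɣ/ — voiced fricative, sonority 4.
The profile is 8-2-1-4. Between /p/ (1) and /ɣ/ (4) sonority does not fall, so the cluster violates the SSP.

no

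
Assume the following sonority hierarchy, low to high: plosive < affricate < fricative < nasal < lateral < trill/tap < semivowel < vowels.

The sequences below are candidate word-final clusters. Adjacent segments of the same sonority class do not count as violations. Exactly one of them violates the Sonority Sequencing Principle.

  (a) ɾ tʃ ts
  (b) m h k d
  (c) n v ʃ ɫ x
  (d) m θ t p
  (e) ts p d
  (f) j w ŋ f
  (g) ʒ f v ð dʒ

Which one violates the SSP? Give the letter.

(a) ɾ tʃ ts: profile 6-2-2 — obeys.
(b) m h k d: profile 4-3-1-1 — obeys.
(c) n v ʃ ɫ x: profile 4-3-3-5-3 — violates.
(d) m θ t p: profile 4-3-1-1 — obeys.
(e) ts p d: profile 2-1-1 — obeys.
(f) j w ŋ f: profile 7-7-4-3 — obeys.
(g) ʒ f v ð dʒ: profile 3-3-3-3-2 — obeys.

c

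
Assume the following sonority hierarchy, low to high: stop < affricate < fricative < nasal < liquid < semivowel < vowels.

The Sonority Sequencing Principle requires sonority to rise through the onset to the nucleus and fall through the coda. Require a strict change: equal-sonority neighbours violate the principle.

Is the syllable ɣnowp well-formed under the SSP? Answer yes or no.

Onset: /ɣ/ is a fricative (sonority 3), /n/ is a nasal (sonority 4); then the nucleus /o/ (sonority 7).
Onset profile 3-4-7 — rises to the nucleus.
Coda: /w/ is a semivowel (sonority 6), /p/ is a stop (sonority 1).
Coda profile 7-6-1 — falls from the nucleus.

yes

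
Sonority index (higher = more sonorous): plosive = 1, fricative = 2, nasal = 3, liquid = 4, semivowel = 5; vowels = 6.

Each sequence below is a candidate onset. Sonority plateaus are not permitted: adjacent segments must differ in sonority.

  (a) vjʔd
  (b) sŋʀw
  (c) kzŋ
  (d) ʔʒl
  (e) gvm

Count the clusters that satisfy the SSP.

(a) sonority 2-5-1-1: ill-formed.
(b) sonority 2-3-4-5: well-formed.
(c) sonority 1-2-3: well-formed.
(d) sonority 1-2-4: well-formed.
(e) sonority 1-2-3: well-formed.

4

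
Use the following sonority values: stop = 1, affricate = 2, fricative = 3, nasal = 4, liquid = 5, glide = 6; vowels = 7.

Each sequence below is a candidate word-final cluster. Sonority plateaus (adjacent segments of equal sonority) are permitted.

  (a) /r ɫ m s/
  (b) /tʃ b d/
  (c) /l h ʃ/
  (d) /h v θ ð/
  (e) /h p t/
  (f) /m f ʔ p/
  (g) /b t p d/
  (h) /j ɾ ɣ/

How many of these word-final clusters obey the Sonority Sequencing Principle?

(a) /r ɫ m s/: profile 5-5-4-3 — obeys.
(b) /tʃ b d/: profile 2-1-1 — obeys.
(c) /l h ʃ/: profile 5-3-3 — obeys.
(d) /h v θ ð/: profile 3-3-3-3 — obeys.
(e) /h p t/: profile 3-1-1 — obeys.
(f) /m f ʔ p/: profile 4-3-1-1 — obeys.
(g) /b t p d/: profile 1-1-1-1 — obeys.
(h) /j ɾ ɣ/: profile 6-5-3 — obeys.

8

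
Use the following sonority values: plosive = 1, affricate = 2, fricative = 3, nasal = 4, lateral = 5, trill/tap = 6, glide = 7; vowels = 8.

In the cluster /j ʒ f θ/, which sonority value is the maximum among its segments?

7

/j/ is a glide (sonority 7).
/ʒ/ is a fricative (sonority 3).
/f/ is a fricative (sonority 3).
/θ/ is a fricative (sonority 3).
The maximum is 7.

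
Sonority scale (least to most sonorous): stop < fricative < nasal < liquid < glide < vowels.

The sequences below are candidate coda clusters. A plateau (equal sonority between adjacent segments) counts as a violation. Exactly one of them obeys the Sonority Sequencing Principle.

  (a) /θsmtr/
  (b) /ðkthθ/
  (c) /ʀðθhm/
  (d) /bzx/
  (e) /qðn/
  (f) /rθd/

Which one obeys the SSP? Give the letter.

(a) /θsmtr/: profile 2-2-3-1-4 — violates.
(b) /ðkthθ/: profile 2-1-1-2-2 — violates.
(c) /ʀðθhm/: profile 4-2-2-2-3 — violates.
(d) /bzx/: profile 1-2-2 — violates.
(e) /qðn/: profile 1-2-3 — violates.
(f) /rθd/: profile 4-2-1 — obeys.

f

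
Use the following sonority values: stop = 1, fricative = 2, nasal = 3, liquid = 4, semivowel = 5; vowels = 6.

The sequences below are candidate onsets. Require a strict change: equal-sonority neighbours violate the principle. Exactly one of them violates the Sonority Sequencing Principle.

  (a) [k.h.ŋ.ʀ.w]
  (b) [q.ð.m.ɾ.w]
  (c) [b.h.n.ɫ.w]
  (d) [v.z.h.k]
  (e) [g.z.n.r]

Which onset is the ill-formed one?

d

(a) sonority 1-2-3-4-5: well-formed.
(b) sonority 1-2-3-4-5: well-formed.
(c) sonority 1-2-3-4-5: well-formed.
(d) sonority 2-2-2-1: ill-formed.
(e) sonority 1-2-3-4: well-formed.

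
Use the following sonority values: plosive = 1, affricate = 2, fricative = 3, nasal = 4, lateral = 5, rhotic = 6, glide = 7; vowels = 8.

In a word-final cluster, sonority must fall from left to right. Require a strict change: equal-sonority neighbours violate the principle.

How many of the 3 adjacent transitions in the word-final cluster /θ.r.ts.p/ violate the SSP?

/θ/ is a fricative (sonority 3).
/r/ is a rhotic (sonority 6).
/ts/ is an affricate (sonority 2).
/p/ is a plosive (sonority 1).
/θ/→/r/: 3→6 (does not fall) — violation.
/r/→/ts/: 6→2 (falls) — ok.
/ts/→/p/: 2→1 (falls) — ok.

1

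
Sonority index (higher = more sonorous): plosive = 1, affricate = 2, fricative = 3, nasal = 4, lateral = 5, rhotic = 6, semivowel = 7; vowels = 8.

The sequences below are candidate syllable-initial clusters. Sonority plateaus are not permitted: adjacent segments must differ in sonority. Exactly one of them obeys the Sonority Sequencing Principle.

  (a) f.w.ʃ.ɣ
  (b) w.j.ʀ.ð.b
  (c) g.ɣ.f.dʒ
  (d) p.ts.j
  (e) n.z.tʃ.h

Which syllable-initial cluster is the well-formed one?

d

(a) sonority 3-7-3-3: ill-formed.
(b) sonority 7-7-6-3-1: ill-formed.
(c) sonority 1-3-3-2: ill-formed.
(d) sonority 1-2-7: well-formed.
(e) sonority 4-3-2-3: ill-formed.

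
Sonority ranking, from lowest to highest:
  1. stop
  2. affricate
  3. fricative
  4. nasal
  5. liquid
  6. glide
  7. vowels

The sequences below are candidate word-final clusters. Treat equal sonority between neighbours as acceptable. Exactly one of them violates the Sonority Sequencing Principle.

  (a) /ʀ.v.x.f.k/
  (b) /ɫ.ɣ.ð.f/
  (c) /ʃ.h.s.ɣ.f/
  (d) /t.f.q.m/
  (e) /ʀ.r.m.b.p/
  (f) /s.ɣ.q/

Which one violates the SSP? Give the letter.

(a) 5-3-3-3-1 → obeys
(b) 5-3-3-3 → obeys
(c) 3-3-3-3-3 → obeys
(d) 1-3-1-4 → violates
(e) 5-5-4-1-1 → obeys
(f) 3-3-1 → obeys

d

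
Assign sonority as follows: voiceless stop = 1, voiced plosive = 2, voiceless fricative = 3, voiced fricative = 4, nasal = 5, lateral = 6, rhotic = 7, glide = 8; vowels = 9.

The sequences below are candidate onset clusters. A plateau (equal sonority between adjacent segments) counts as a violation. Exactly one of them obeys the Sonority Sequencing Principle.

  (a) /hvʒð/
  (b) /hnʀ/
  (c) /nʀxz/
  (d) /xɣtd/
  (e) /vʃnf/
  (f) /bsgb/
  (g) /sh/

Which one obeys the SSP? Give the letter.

(a) sonority 3-4-4-4: ill-formed.
(b) sonority 3-5-7: well-formed.
(c) sonority 5-7-3-4: ill-formed.
(d) sonority 3-4-1-2: ill-formed.
(e) sonority 4-3-5-3: ill-formed.
(f) sonority 2-3-2-2: ill-formed.
(g) sonority 3-3: ill-formed.

b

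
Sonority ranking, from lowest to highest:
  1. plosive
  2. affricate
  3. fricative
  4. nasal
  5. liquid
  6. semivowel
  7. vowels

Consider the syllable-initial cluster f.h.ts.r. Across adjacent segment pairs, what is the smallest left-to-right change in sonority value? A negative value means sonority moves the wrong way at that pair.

-1

/f/ is a fricative (sonority 3).
/h/ is a fricative (sonority 3).
/ts/ is an affricate (sonority 2).
/r/ is a liquid (sonority 5).
/f/→/h/: change +0.
/h/→/ts/: change -1.
/ts/→/r/: change +3.
Minimum = -1.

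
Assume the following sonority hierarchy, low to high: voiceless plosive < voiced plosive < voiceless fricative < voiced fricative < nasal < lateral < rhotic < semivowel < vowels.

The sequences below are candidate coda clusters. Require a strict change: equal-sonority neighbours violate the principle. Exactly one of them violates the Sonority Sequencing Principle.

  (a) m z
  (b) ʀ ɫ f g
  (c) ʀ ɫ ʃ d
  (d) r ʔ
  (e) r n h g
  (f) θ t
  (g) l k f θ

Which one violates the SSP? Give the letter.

(a) sonority 5-4: well-formed.
(b) sonority 7-6-3-2: well-formed.
(c) sonority 7-6-3-2: well-formed.
(d) sonority 7-1: well-formed.
(e) sonority 7-5-3-2: well-formed.
(f) sonority 3-1: well-formed.
(g) sonority 6-1-3-3: ill-formed.

g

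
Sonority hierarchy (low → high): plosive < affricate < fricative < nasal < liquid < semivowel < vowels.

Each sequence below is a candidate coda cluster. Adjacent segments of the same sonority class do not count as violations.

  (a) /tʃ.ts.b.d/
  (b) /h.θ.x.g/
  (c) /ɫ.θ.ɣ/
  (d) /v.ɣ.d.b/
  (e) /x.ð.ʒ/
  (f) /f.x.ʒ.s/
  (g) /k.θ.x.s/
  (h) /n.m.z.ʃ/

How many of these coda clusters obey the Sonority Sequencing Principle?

(a) sonority 2-2-1-1: well-formed.
(b) sonority 3-3-3-1: well-formed.
(c) sonority 5-3-3: well-formed.
(d) sonority 3-3-1-1: well-formed.
(e) sonority 3-3-3: well-formed.
(f) sonority 3-3-3-3: well-formed.
(g) sonority 1-3-3-3: ill-formed.
(h) sonority 4-4-3-3: well-formed.

7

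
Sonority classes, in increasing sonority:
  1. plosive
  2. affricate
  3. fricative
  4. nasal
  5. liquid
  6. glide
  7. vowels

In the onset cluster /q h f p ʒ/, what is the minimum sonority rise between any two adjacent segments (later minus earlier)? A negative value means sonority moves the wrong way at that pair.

/q/: plosive = 1.
/h/: fricative = 3.
/f/: fricative = 3.
/p/: plosive = 1.
/ʒ/: fricative = 3.
/q/→/h/: change +2.
/h/→/f/: change +0.
/f/→/p/: change -2.
/p/→/ʒ/: change +2.
Minimum = -2.

-2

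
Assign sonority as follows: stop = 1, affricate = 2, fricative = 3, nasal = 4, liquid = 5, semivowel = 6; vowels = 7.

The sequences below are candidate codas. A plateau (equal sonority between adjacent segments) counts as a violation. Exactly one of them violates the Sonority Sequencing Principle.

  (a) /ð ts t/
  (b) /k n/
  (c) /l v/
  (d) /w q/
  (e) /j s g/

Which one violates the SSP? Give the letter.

b

(a) 3-2-1 → obeys
(b) 1-4 → violates
(c) 5-3 → obeys
(d) 6-1 → obeys
(e) 6-3-1 → obeys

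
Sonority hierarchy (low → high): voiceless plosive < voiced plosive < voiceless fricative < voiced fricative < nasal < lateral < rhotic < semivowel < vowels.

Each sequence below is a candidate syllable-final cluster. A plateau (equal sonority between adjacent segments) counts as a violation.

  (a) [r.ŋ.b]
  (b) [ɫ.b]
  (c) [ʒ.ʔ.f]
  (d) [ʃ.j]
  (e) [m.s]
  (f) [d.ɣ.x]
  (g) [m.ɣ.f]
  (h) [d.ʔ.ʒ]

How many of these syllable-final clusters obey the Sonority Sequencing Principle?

4

(a) [r.ŋ.b]: profile 7-5-2 — obeys.
(b) [ɫ.b]: profile 6-2 — obeys.
(c) [ʒ.ʔ.f]: profile 4-1-3 — violates.
(d) [ʃ.j]: profile 3-8 — violates.
(e) [m.s]: profile 5-3 — obeys.
(f) [d.ɣ.x]: profile 2-4-3 — violates.
(g) [m.ɣ.f]: profile 5-4-3 — obeys.
(h) [d.ʔ.ʒ]: profile 2-1-4 — violates.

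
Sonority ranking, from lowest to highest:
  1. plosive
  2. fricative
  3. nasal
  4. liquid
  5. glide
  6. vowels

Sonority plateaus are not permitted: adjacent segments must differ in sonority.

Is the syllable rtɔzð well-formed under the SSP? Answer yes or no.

Onset: /r/ is a liquid (sonority 4), /t/ is a plosive (sonority 1); then the nucleus /ɔ/ (sonority 6).
Onset profile 4-1-6 — does not strictly rise throughout.
Coda: /z/ is a fricative (sonority 2), /ð/ is a fricative (sonority 2).
Coda profile 6-2-2 — does not strictly fall throughout.

no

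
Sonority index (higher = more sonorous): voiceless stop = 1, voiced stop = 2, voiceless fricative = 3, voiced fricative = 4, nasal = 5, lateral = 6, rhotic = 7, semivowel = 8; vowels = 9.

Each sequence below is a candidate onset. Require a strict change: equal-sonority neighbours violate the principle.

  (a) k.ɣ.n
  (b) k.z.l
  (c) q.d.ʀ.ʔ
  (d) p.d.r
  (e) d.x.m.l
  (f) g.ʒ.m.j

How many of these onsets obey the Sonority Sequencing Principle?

5

(a) sonority 1-4-5: well-formed.
(b) sonority 1-4-6: well-formed.
(c) sonority 1-2-7-1: ill-formed.
(d) sonority 1-2-7: well-formed.
(e) sonority 2-3-5-6: well-formed.
(f) sonority 2-4-5-8: well-formed.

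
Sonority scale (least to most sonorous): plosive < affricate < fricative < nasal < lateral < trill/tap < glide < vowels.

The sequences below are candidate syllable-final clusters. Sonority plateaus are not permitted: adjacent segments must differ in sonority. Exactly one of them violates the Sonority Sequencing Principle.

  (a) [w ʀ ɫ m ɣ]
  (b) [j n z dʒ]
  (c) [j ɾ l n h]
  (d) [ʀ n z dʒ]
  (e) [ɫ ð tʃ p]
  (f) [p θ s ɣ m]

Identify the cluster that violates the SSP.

(a) 7-6-5-4-3 → obeys
(b) 7-4-3-2 → obeys
(c) 7-6-5-4-3 → obeys
(d) 6-4-3-2 → obeys
(e) 5-3-2-1 → obeys
(f) 1-3-3-3-4 → violates

f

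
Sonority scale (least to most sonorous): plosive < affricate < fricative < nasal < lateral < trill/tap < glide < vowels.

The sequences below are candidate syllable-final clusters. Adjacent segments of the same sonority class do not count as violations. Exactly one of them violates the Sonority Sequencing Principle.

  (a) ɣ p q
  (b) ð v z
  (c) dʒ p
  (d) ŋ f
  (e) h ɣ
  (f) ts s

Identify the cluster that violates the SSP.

(a) ɣ p q: profile 3-1-1 — obeys.
(b) ð v z: profile 3-3-3 — obeys.
(c) dʒ p: profile 2-1 — obeys.
(d) ŋ f: profile 4-3 — obeys.
(e) h ɣ: profile 3-3 — obeys.
(f) ts s: profile 2-3 — violates.

f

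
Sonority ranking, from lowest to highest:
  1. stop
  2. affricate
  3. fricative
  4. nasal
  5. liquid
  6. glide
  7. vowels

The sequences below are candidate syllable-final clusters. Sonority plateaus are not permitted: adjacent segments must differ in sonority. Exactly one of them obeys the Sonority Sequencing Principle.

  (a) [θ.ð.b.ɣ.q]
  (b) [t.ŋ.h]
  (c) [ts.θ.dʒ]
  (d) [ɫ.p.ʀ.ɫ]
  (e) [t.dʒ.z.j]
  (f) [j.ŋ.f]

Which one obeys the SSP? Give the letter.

(a) sonority 3-3-1-3-1: ill-formed.
(b) sonority 1-4-3: ill-formed.
(c) sonority 2-3-2: ill-formed.
(d) sonority 5-1-5-5: ill-formed.
(e) sonority 1-2-3-6: ill-formed.
(f) sonority 6-4-3: well-formed.

f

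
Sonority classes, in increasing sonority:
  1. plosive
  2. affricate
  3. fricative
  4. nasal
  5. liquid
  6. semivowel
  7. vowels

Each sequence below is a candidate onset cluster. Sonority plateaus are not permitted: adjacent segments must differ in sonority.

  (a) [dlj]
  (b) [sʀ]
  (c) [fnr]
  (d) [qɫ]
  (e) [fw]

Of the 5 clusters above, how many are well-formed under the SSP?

5

(a) [dlj]: profile 1-5-6 — obeys.
(b) [sʀ]: profile 3-5 — obeys.
(c) [fnr]: profile 3-4-5 — obeys.
(d) [qɫ]: profile 1-5 — obeys.
(e) [fw]: profile 3-6 — obeys.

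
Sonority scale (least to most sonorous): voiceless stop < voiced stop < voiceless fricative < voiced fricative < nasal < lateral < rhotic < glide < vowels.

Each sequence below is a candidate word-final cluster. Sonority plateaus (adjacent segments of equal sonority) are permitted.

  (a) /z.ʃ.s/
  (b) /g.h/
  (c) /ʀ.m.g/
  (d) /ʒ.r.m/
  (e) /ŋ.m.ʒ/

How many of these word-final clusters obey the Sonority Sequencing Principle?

(a) /z.ʃ.s/: profile 4-3-3 — obeys.
(b) /g.h/: profile 2-3 — violates.
(c) /ʀ.m.g/: profile 7-5-2 — obeys.
(d) /ʒ.r.m/: profile 4-7-5 — violates.
(e) /ŋ.m.ʒ/: profile 5-5-4 — obeys.

3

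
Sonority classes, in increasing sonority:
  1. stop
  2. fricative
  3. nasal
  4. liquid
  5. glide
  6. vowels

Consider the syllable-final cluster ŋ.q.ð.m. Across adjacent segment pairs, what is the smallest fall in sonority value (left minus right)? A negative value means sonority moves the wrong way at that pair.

/ŋ/: nasal = 3.
/q/: stop = 1.
/ð/: fricative = 2.
/m/: nasal = 3.
/ŋ/→/q/: change +2.
/q/→/ð/: change -1.
/ð/→/m/: change -1.
Minimum = -1.

-1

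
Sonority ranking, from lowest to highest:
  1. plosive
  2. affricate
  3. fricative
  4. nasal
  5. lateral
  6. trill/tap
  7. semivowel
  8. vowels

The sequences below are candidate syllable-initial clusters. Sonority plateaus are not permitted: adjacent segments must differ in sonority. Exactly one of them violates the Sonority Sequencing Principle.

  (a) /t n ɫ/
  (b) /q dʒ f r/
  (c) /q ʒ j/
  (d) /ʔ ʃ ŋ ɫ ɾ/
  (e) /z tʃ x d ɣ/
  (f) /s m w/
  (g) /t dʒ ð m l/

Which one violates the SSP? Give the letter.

e

(a) /t n ɫ/: profile 1-4-5 — obeys.
(b) /q dʒ f r/: profile 1-2-3-6 — obeys.
(c) /q ʒ j/: profile 1-3-7 — obeys.
(d) /ʔ ʃ ŋ ɫ ɾ/: profile 1-3-4-5-6 — obeys.
(e) /z tʃ x d ɣ/: profile 3-2-3-1-3 — violates.
(f) /s m w/: profile 3-4-7 — obeys.
(g) /t dʒ ð m l/: profile 1-2-3-4-5 — obeys.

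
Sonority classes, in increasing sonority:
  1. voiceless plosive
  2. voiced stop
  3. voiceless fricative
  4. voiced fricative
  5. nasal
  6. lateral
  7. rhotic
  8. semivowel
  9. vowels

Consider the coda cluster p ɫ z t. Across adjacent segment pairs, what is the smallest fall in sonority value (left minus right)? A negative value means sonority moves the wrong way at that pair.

/p/ — voiceless plosive, sonority 1.
/ɫ/ — lateral, sonority 6.
/z/ — voiced fricative, sonority 4.
/t/ — voiceless plosive, sonority 1.
/p/→/ɫ/: change -5.
/ɫ/→/z/: change +2.
/z/→/t/: change +3.
Minimum = -5.

-5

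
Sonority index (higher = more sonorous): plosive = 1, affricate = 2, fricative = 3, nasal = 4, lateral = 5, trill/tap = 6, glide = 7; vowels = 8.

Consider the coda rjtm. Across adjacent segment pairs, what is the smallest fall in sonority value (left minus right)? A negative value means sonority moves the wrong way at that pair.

/r/ is a trill/tap (sonority 6).
/j/ is a glide (sonority 7).
/t/ is a plosive (sonority 1).
/m/ is a nasal (sonority 4).
/r/→/j/: change -1.
/j/→/t/: change +6.
/t/→/m/: change -3.
Minimum = -3.

-3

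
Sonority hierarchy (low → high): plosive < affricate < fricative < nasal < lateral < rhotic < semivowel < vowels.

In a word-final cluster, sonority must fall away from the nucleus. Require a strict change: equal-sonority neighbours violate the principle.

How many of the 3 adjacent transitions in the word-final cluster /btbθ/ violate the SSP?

3

/b/ — plosive, sonority 1.
/t/ — plosive, sonority 1.
/b/ — plosive, sonority 1.
/θ/ — fricative, sonority 3.
/b/→/t/: 1→1 (plateau) — violation.
/t/→/b/: 1→1 (plateau) — violation.
/b/→/θ/: 1→3 (does not fall) — violation.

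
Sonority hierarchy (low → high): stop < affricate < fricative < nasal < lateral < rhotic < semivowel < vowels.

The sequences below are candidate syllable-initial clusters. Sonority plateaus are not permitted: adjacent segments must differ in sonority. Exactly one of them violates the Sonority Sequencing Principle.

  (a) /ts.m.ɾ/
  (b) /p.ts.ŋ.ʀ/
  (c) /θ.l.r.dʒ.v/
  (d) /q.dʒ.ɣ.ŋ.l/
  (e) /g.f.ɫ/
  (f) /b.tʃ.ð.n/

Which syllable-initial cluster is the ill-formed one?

c

(a) /ts.m.ɾ/: profile 2-4-6 — obeys.
(b) /p.ts.ŋ.ʀ/: profile 1-2-4-6 — obeys.
(c) /θ.l.r.dʒ.v/: profile 3-5-6-2-3 — violates.
(d) /q.dʒ.ɣ.ŋ.l/: profile 1-2-3-4-5 — obeys.
(e) /g.f.ɫ/: profile 1-3-5 — obeys.
(f) /b.tʃ.ð.n/: profile 1-2-3-4 — obeys.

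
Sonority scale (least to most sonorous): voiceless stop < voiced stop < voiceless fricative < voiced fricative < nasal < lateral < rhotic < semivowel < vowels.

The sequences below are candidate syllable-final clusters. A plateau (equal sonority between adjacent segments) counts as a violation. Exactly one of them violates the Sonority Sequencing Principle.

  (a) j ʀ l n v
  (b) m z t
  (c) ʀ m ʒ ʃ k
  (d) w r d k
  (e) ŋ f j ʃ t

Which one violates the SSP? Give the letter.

(a) j ʀ l n v: profile 8-7-6-5-4 — obeys.
(b) m z t: profile 5-4-1 — obeys.
(c) ʀ m ʒ ʃ k: profile 7-5-4-3-1 — obeys.
(d) w r d k: profile 8-7-2-1 — obeys.
(e) ŋ f j ʃ t: profile 5-3-8-3-1 — violates.

e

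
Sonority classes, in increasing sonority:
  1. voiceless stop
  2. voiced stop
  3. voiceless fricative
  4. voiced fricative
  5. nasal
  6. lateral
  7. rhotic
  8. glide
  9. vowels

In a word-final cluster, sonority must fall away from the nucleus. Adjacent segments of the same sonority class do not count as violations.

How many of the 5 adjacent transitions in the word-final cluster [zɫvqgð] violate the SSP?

3

/z/ — voiced fricative, sonority 4.
/ɫ/ — lateral, sonority 6.
/v/ — voiced fricative, sonority 4.
/q/ — voiceless stop, sonority 1.
/g/ — voiced stop, sonority 2.
/ð/ — voiced fricative, sonority 4.
/z/→/ɫ/: 4→6 (does not fall) — violation.
/ɫ/→/v/: 6→4 (falls) — ok.
/v/→/q/: 4→1 (falls) — ok.
/q/→/g/: 1→2 (does not fall) — violation.
/g/→/ð/: 2→4 (does not fall) — violation.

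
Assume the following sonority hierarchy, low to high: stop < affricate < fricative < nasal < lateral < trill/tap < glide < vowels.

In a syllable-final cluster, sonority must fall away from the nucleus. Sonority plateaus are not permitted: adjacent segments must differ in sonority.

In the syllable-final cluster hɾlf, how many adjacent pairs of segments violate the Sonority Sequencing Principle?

1

/h/: fricative = 3.
/ɾ/: trill/tap = 6.
/l/: lateral = 5.
/f/: fricative = 3.
/h/→/ɾ/: 3→6 (does not fall) — violation.
/ɾ/→/l/: 6→5 (falls) — ok.
/l/→/f/: 5→3 (falls) — ok.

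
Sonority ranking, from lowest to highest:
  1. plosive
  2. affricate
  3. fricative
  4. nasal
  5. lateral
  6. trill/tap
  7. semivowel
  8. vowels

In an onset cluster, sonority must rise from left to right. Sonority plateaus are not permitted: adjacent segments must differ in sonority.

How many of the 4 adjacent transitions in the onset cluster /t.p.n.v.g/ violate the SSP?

/t/ is a plosive (sonority 1).
/p/ is a plosive (sonority 1).
/n/ is a nasal (sonority 4).
/v/ is a fricative (sonority 3).
/g/ is a plosive (sonority 1).
/t/→/p/: 1→1 (plateau) — violation.
/p/→/n/: 1→4 (rises) — ok.
/n/→/v/: 4→3 (does not rise) — violation.
/v/→/g/: 3→1 (does not rise) — violation.

3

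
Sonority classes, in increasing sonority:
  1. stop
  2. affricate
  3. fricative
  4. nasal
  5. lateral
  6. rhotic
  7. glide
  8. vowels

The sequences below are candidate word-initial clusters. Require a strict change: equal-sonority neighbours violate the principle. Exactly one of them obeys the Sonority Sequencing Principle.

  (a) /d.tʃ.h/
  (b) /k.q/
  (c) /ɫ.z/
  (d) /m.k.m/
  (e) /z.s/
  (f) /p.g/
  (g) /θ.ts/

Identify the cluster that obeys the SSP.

(a) /d.tʃ.h/: profile 1-2-3 — obeys.
(b) /k.q/: profile 1-1 — violates.
(c) /ɫ.z/: profile 5-3 — violates.
(d) /m.k.m/: profile 4-1-4 — violates.
(e) /z.s/: profile 3-3 — violates.
(f) /p.g/: profile 1-1 — violates.
(g) /θ.ts/: profile 3-2 — violates.

a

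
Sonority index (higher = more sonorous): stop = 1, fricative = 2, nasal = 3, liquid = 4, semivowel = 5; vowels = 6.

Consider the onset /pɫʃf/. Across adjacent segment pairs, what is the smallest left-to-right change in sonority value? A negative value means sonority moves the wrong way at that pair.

/p/ is a stop (sonority 1).
/ɫ/ is a liquid (sonority 4).
/ʃ/ is a fricative (sonority 2).
/f/ is a fricative (sonority 2).
/p/→/ɫ/: change +3.
/ɫ/→/ʃ/: change -2.
/ʃ/→/f/: change +0.
Minimum = -2.

-2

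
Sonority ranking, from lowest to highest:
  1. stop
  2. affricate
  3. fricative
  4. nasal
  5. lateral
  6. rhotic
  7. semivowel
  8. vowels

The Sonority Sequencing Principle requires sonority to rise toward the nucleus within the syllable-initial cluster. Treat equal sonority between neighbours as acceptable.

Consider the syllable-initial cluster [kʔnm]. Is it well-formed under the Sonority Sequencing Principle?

/k/: stop = 1.
/ʔ/: stop = 1.
/n/: nasal = 4.
/m/: nasal = 4.
The profile 1-1-4-4 is non-decreasing (plateaus allowed), so the syllable-initial cluster satisfies the SSP.

yes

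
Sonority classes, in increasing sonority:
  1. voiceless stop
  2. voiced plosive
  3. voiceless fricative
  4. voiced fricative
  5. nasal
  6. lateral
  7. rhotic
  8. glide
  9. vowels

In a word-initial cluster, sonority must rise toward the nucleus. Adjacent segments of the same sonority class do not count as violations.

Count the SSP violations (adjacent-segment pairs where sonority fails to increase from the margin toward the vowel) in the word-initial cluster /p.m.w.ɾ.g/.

/p/: voiceless stop = 1.
/m/: nasal = 5.
/w/: glide = 8.
/ɾ/: rhotic = 7.
/g/: voiced plosive = 2.
/p/→/m/: 1→5 (rises) — ok.
/m/→/w/: 5→8 (rises) — ok.
/w/→/ɾ/: 8→7 (does not rise) — violation.
/ɾ/→/g/: 7→2 (does not rise) — violation.

2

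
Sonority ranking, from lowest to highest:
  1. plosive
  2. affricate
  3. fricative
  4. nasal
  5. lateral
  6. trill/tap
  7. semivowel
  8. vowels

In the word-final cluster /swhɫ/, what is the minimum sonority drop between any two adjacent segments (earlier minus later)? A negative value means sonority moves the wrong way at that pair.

/s/ — fricative, sonority 3.
/w/ — semivowel, sonority 7.
/h/ — fricative, sonority 3.
/ɫ/ — lateral, sonority 5.
/s/→/w/: change -4.
/w/→/h/: change +4.
/h/→/ɫ/: change -2.
Minimum = -4.

-4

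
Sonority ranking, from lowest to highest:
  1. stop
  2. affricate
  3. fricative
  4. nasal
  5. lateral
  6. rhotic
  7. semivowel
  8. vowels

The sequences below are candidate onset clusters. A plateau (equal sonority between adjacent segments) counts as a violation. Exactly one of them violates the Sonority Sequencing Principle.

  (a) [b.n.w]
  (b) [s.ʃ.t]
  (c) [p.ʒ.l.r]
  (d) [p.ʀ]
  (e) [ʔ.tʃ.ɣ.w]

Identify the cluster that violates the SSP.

(a) [b.n.w]: profile 1-4-7 — obeys.
(b) [s.ʃ.t]: profile 3-3-1 — violates.
(c) [p.ʒ.l.r]: profile 1-3-5-6 — obeys.
(d) [p.ʀ]: profile 1-6 — obeys.
(e) [ʔ.tʃ.ɣ.w]: profile 1-2-3-7 — obeys.

b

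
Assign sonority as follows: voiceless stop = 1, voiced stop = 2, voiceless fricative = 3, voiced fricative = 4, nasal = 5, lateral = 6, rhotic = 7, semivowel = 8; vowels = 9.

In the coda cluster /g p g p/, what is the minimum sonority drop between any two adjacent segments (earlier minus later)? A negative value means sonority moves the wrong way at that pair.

/g/: voiced stop = 2.
/p/: voiceless stop = 1.
/g/: voiced stop = 2.
/p/: voiceless stop = 1.
/g/→/p/: change +1.
/p/→/g/: change -1.
/g/→/p/: change +1.
Minimum = -1.

-1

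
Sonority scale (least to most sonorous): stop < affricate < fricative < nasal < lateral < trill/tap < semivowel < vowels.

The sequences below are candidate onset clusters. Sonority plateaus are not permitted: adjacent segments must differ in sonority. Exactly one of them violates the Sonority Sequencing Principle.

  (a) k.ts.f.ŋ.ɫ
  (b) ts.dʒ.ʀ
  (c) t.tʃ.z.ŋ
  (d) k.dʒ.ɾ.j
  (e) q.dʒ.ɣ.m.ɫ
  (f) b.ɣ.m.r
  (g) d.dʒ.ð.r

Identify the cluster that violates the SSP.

b

(a) sonority 1-2-3-4-5: well-formed.
(b) sonority 2-2-6: ill-formed.
(c) sonority 1-2-3-4: well-formed.
(d) sonority 1-2-6-7: well-formed.
(e) sonority 1-2-3-4-5: well-formed.
(f) sonority 1-3-4-6: well-formed.
(g) sonority 1-2-3-6: well-formed.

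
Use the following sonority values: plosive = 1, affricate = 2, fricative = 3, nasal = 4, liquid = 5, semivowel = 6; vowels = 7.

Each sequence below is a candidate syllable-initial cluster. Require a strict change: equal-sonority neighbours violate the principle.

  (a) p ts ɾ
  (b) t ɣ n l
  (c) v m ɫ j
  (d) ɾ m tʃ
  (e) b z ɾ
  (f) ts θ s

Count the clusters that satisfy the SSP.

(a) p ts ɾ: profile 1-2-5 — obeys.
(b) t ɣ n l: profile 1-3-4-5 — obeys.
(c) v m ɫ j: profile 3-4-5-6 — obeys.
(d) ɾ m tʃ: profile 5-4-2 — violates.
(e) b z ɾ: profile 1-3-5 — obeys.
(f) ts θ s: profile 2-3-3 — violates.

4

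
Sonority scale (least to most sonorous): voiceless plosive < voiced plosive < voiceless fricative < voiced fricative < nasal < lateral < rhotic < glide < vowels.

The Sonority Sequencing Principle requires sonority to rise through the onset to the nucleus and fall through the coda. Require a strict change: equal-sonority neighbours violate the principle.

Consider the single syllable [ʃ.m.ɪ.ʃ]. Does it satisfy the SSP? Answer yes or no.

Onset: /ʃ/ is a voiceless fricative (sonority 3), /m/ is a nasal (sonority 5); then the nucleus /ɪ/ (sonority 9).
Onset profile 3-5-9 — rises to the nucleus.
Coda: /ʃ/ is a voiceless fricative (sonority 3).
Coda profile 9-3 — falls from the nucleus.

yes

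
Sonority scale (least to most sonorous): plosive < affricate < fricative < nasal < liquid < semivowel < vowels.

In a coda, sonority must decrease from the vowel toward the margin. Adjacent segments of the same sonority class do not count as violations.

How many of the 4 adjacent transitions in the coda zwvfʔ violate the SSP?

/z/ is a fricative (sonority 3).
/w/ is a semivowel (sonority 6).
/v/ is a fricative (sonority 3).
/f/ is a fricative (sonority 3).
/ʔ/ is a plosive (sonority 1).
/z/→/w/: 3→6 (does not fall) — violation.
/w/→/v/: 6→3 (falls) — ok.
/v/→/f/: 3→3 (plateau, allowed) — ok.
/f/→/ʔ/: 3→1 (falls) — ok.

1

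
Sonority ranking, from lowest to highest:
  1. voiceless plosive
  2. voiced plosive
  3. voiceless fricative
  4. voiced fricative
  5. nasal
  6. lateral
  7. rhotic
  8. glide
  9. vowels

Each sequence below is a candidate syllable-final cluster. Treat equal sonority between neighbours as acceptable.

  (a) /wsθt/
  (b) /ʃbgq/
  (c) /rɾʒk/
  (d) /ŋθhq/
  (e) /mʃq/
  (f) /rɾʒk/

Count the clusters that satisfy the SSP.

(a) sonority 8-3-3-1: well-formed.
(b) sonority 3-2-2-1: well-formed.
(c) sonority 7-7-4-1: well-formed.
(d) sonority 5-3-3-1: well-formed.
(e) sonority 5-3-1: well-formed.
(f) sonority 7-7-4-1: well-formed.

6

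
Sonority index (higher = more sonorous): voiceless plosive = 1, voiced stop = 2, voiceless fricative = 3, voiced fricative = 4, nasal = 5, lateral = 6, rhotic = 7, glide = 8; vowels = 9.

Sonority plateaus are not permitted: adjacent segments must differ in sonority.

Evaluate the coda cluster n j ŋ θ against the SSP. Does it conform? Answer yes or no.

/n/: nasal = 5.
/j/: glide = 8.
/ŋ/: nasal = 5.
/θ/: voiceless fricative = 3.
The profile is 5-8-5-3. Between /n/ (5) and /j/ (8) sonority does not fall, so the cluster violates the SSP.

no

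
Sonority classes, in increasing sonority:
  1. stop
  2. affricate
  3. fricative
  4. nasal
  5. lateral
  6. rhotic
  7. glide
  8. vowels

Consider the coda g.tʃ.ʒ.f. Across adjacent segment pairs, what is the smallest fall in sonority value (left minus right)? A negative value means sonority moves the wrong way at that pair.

/g/ is a stop (sonority 1).
/tʃ/ is an affricate (sonority 2).
/ʒ/ is a fricative (sonority 3).
/f/ is a fricative (sonority 3).
/g/→/tʃ/: change -1.
/tʃ/→/ʒ/: change -1.
/ʒ/→/f/: change +0.
Minimum = -1.

-1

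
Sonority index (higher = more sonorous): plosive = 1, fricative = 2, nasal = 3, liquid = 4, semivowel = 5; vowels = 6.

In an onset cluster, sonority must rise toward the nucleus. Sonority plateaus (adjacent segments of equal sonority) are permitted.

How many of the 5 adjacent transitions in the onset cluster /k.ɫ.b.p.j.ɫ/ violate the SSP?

2

/k/ is a plosive (sonority 1).
/ɫ/ is a liquid (sonority 4).
/b/ is a plosive (sonority 1).
/p/ is a plosive (sonority 1).
/j/ is a semivowel (sonority 5).
/ɫ/ is a liquid (sonority 4).
/k/→/ɫ/: 1→4 (rises) — ok.
/ɫ/→/b/: 4→1 (does not rise) — violation.
/b/→/p/: 1→1 (plateau, allowed) — ok.
/p/→/j/: 1→5 (rises) — ok.
/j/→/ɫ/: 5→4 (does not rise) — violation.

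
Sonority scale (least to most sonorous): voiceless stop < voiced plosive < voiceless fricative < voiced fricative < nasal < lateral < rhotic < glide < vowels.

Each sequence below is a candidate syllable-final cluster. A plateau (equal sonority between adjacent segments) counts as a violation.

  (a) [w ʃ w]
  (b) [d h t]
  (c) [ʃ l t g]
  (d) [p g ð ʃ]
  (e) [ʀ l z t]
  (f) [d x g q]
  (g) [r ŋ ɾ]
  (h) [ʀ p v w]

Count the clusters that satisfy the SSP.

1

(a) 8-3-8 → violates
(b) 2-3-1 → violates
(c) 3-6-1-2 → violates
(d) 1-2-4-3 → violates
(e) 7-6-4-1 → obeys
(f) 2-3-2-1 → violates
(g) 7-5-7 → violates
(h) 7-1-4-8 → violates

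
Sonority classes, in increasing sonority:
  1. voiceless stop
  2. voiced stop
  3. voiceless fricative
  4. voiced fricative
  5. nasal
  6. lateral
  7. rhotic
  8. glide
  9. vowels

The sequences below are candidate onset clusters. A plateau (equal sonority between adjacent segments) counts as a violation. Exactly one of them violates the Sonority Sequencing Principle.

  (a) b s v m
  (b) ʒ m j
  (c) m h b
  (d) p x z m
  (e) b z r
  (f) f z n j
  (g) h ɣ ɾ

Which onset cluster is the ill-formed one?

c

(a) 2-3-4-5 → obeys
(b) 4-5-8 → obeys
(c) 5-3-2 → violates
(d) 1-3-4-5 → obeys
(e) 2-4-7 → obeys
(f) 3-4-5-8 → obeys
(g) 3-4-7 → obeys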